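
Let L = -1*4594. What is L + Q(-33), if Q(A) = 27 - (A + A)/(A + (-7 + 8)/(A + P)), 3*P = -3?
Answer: -5130985/1123 ≈ -4569.0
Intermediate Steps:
P = -1 (P = (1/3)*(-3) = -1)
L = -4594
Q(A) = 27 - 2*A/(A + 1/(-1 + A)) (Q(A) = 27 - (A + A)/(A + (-7 + 8)/(A - 1)) = 27 - 2*A/(A + 1/(-1 + A)))
L + Q(-33) = -4594 + (27 - 25*(-33) + 25*(-33)**2)/(1 + (-33)**2 - 1*(-33)) = -4594 + (27 + 825 + 25*1089)/(1 + 1089 + 33) = -4594 + (27 + 825 + 27225)/1123 = -4594 + (1/1123)*28077 = -4594 + 28077/1123 = -5130985/1123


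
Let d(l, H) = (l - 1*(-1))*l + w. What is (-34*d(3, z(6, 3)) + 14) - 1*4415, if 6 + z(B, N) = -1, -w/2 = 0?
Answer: -4809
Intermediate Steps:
w = 0 (w = -2*0 = 0)
z(B, N) = -7 (z(B, N) = -6 - 1 = -7)
d(l, H) = l*(1 + l) (d(l, H) = (l - 1*(-1))*l + 0 = (l + 1)*l + 0 = (1 + l)*l + 0 = l*(1 + l) + 0 = l*(1 + l))
(-34*d(3, z(6, 3)) + 14) - 1*4415 = (-102*(1 + 3) + 14) - 1*4415 = (-102*4 + 14) - 4415 = (-34*12 + 14) - 4415 = (-408 + 14) - 4415 = -394 - 4415 = -4809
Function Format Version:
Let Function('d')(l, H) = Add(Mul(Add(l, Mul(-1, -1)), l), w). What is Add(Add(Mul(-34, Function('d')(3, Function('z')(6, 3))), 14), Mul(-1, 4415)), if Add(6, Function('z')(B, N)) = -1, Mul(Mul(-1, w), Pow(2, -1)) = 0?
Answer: -4809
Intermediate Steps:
w = 0 (w = Mul(-2, 0) = 0)
Function('z')(B, N) = -7 (Function('z')(B, N) = Add(-6, -1) = -7)
Function('d')(l, H) = Mul(l, Add(1, l)) (Function('d')(l, H) = Add(Mul(Add(l, Mul(-1, -1)), l), 0) = Add(Mul(Add(l, 1), l), 0) = Add(Mul(Add(1, l), l), 0) = Add(Mul(l, Add(1, l)), 0) = Mul(l, Add(1, l)))
Add(Add(Mul(-34, Function('d')(3, Function('z')(6, 3))), 14), Mul(-1, 4415)) = Add(Add(Mul(-34, Mul(3, Add(1, 3))), 14), Mul(-1, 4415)) = Add(Add(Mul(-34, Mul(3, 4)), 14), -4415) = Add(Add(Mul(-34, 12), 14), -4415) = Add(Add(-408, 14), -4415) = Add(-394, -4415) = -4809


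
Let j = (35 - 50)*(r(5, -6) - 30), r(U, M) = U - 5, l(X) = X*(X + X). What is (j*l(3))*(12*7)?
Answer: 680400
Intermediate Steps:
l(X) = 2*X**2 (l(X) = X*(2*X) = 2*X**2)
r(U, M) = -5 + U
j = 450 (j = (35 - 50)*((-5 + 5) - 30) = -15*(0 - 30) = -15*(-30) = 450)
(j*l(3))*(12*7) = (450*(2*3**2))*(12*7) = (450*(2*9))*84 = (450*18)*84 = 8100*84 = 680400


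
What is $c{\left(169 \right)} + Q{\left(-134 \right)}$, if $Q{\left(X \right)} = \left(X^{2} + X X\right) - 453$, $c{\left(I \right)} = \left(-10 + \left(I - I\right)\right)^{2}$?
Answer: $35559$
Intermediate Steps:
$c{\left(I \right)} = 100$ ($c{\left(I \right)} = \left(-10 + 0\right)^{2} = \left(-10\right)^{2} = 100$)
$Q{\left(X \right)} = -453 + 2 X^{2}$ ($Q{\left(X \right)} = \left(X^{2} + X^{2}\right) - 453 = 2 X^{2} - 453 = -453 + 2 X^{2}$)
$c{\left(169 \right)} + Q{\left(-134 \right)} = 100 - \left(453 - 2 \left(-134\right)^{2}\right) = 100 + \left(-453 + 2 \cdot 17956\right) = 100 + \left(-453 + 35912\right) = 100 + 35459 = 35559$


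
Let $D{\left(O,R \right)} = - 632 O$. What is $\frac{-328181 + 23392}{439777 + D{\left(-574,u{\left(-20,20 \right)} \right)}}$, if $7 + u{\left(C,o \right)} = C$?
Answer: $- \frac{304789}{802545} \approx -0.37978$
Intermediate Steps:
$u{\left(C,o \right)} = -7 + C$
$D{\left(O,R \right)} = - 632 O$
$\frac{-328181 + 23392}{439777 + D{\left(-574,u{\left(-20,20 \right)} \right)}} = \frac{-328181 + 23392}{439777 - -362768} = - \frac{304789}{439777 + 362768} = - \frac{304789}{802545}$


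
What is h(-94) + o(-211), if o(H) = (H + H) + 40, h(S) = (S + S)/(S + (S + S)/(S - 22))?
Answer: -21658/57 ≈ -379.96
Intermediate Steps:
h(S) = 2*S/(S + 2*S/(-22 + S)) (h(S) = (2*S)/(S + (2*S)/(-22 + S)) = (2*S)/(S + 2*S/(-22 + S)) = 2*S/(S + 2*S/(-22 + S)))
o(H) = 40 + 2*H (o(H) = 2*H + 40 = 40 + 2*H)
h(-94) + o(-211) = 2*(-22 - 94)/(-20 - 94) + (40 + 2*(-211)) = 2*(-116)/(-114) + (40 - 422) = 2*(-1/114)*(-116) - 382 = 116/57 - 382 = -21658/57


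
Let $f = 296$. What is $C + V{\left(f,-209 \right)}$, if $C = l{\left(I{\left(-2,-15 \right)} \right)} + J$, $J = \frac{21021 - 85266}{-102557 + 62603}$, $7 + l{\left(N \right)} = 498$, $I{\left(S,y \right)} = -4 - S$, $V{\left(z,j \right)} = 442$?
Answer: $\frac{12447109}{13318} \approx 934.61$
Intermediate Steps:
$l{\left(N \right)} = 491$ ($l{\left(N \right)} = -7 + 498 = 491$)
$J = \frac{21415}{13318}$ ($J = - \frac{64245}{-39954} = \left(-64245\right) \left(- \frac{1}{39954}\right) = \frac{21415}{13318} \approx 1.608$)
$C = \frac{6560553}{13318}$ ($C = 491 + \frac{21415}{13318} = \frac{6560553}{13318} \approx 492.61$)
$C + V{\left(f,-209 \right)} = \frac{6560553}{13318} + 442 = \frac{12447109}{13318}$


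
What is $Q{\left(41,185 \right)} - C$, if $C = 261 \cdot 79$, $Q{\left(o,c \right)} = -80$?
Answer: $-20699$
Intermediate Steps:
$C = 20619$
$Q{\left(41,185 \right)} - C = -80 - 20619 = -20699$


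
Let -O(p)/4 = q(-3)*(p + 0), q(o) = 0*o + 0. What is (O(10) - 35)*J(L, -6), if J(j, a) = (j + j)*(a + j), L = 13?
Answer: -6370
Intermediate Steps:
q(o) = 0 (q(o) = 0 + 0 = 0)
J(j, a) = 2*j*(a + j) (J(j, a) = (2*j)*(a + j) = 2*j*(a + j))
O(p) = 0 (O(p) = -0*(p + 0) = -0*p = -4*0 = 0)
(O(10) - 35)*J(L, -6) = (0 - 35)*(2*13*(-6 + 13)) = -70*13*7 = -35*182 = -6370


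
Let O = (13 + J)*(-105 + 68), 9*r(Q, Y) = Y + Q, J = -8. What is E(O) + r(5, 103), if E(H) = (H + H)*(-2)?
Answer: 752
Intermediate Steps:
r(Q, Y) = Q/9 + Y/9 (r(Q, Y) = (Y + Q)/9 = (Q + Y)/9 = Q/9 + Y/9)
O = -185 (O = (13 - 8)*(-105 + 68) = 5*(-37) = -185)
E(H) = -4*H (E(H) = (2*H)*(-2) = -4*H)
E(O) + r(5, 103) = -4*(-185) + ((⅑)*5 + (⅑)*103) = 740 + (5/9 + 103/9) = 740 + 12 = 752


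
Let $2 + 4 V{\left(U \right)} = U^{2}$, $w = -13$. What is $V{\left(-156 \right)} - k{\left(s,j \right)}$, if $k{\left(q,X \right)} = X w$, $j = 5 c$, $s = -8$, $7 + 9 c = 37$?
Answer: $\frac{37801}{6} \approx 6300.2$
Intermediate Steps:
$c = \frac{10}{3}$ ($c = - \frac{7}{9} + \frac{1}{9} \cdot 37 = - \frac{7}{9} + \frac{37}{9} = \frac{10}{3} \approx 3.3333$)
$V{\left(U \right)} = - \frac{1}{2} + \frac{U^{2}}{4}$
$j = \frac{50}{3}$ ($j = 5 \cdot \frac{10}{3} = \frac{50}{3} \approx 16.667$)
$k{\left(q,X \right)} = - 13 X$ ($k{\left(q,X \right)} = X \left(-13\right) = - 13 X$)
$V{\left(-156 \right)} - k{\left(s,j \right)} = \left(- \frac{1}{2} + \frac{\left(-156\right)^{2}}{4}\right) - \left(-13\right) \frac{50}{3} = \left(- \frac{1}{2} + \frac{1}{4} \cdot 24336\right) - - \frac{650}{3} = \left(- \frac{1}{2} + 6084\right) + \frac{650}{3} = \frac{12167}{2} + \frac{650}{3} = \frac{37801}{6}$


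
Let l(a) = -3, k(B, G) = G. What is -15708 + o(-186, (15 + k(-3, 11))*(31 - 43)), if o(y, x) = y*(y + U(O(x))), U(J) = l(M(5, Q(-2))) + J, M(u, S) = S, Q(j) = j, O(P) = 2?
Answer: 19074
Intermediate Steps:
U(J) = -3 + J
o(y, x) = y*(-1 + y) (o(y, x) = y*(y + (-3 + 2)) = y*(y - 1) = y*(-1 + y))
-15708 + o(-186, (15 + k(-3, 11))*(31 - 43)) = -15708 - 186*(-1 - 186) = -15708 - 186*(-187) = -15708 + 34782 = 19074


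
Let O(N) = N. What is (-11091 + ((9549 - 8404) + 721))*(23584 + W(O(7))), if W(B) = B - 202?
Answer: -215763525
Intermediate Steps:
W(B) = -202 + B
(-11091 + ((9549 - 8404) + 721))*(23584 + W(O(7))) = (-11091 + ((9549 - 8404) + 721))*(23584 + (-202 + 7)) = (-11091 + (1145 + 721))*(23584 - 195) = (-11091 + 1866)*23389 = -9225*23389 = -215763525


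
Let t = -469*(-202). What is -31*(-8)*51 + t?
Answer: 107386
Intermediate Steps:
t = 94738
-31*(-8)*51 + t = -31*(-8)*51 + 94738 = 248*51 + 94738 = 12648 + 94738 = 107386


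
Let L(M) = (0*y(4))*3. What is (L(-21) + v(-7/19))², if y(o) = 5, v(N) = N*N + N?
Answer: 7056/130321 ≈ 0.054143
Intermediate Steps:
v(N) = N + N² (v(N) = N² + N = N + N²)
L(M) = 0 (L(M) = (0*5)*3 = 0*3 = 0)
(L(-21) + v(-7/19))² = (0 + (-7/19)*(1 - 7/19))² = (0 + (-7*1/19)*(1 - 7*1/19))² = (0 - 7*(1 - 7/19)/19)² = (0 - 7/19*12/19)² = (0 - 84/361)² = (-84/361)² = 7056/130321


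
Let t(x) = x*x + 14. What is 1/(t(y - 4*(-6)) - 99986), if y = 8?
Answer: -1/98948 ≈ -1.0106e-5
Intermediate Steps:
t(x) = 14 + x² (t(x) = x² + 14 = 14 + x²)
1/(t(y - 4*(-6)) - 99986) = 1/((14 + (8 - 4*(-6))²) - 99986) = 1/((14 + (8 + 24)²) - 99986) = 1/((14 + 32²) - 99986) = 1/((14 + 1024) - 99986) = 1/(1038 - 99986) = 1/(-98948) = -1/98948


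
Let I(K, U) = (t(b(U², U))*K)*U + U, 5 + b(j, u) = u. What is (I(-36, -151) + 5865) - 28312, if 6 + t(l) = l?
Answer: -903230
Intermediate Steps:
b(j, u) = -5 + u
t(l) = -6 + l
I(K, U) = U + K*U*(-11 + U) (I(K, U) = ((-6 + (-5 + U))*K)*U + U = ((-11 + U)*K)*U + U = (K*(-11 + U))*U + U = K*U*(-11 + U) + U = U + K*U*(-11 + U))
(I(-36, -151) + 5865) - 28312 = (-151*(1 - 36*(-11 - 151)) + 5865) - 28312 = (-151*(1 - 36*(-162)) + 5865) - 28312 = (-151*(1 + 5832) + 5865) - 28312 = (-151*5833 + 5865) - 28312 = (-880783 + 5865) - 28312 = -874918 - 28312 = -903230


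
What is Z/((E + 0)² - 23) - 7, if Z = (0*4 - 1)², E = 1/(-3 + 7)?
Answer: -2585/367 ≈ -7.0436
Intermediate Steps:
E = ¼ (E = 1/4 = ¼ ≈ 0.25000)
Z = 1 (Z = (0 - 1)² = (-1)² = 1)
Z/((E + 0)² - 23) - 7 = 1/((¼ + 0)² - 23) - 7 = 1/((¼)² - 23) - 7 = 1/(1/16 - 23) - 7 = 1/(-367/16) - 7 = -16/367*1 - 7 = -16/367 - 7 = -2585/367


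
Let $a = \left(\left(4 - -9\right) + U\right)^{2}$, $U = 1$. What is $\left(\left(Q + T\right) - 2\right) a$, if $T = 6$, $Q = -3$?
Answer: $196$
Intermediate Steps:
$a = 196$ ($a = \left(\left(4 - -9\right) + 1\right)^{2} = \left(\left(4 + 9\right) + 1\right)^{2} = \left(13 + 1\right)^{2} = 14^{2} = 196$)
$\left(\left(Q + T\right) - 2\right) a = \left(\left(-3 + 6\right) - 2\right) 196 = \left(3 - 2\right) 196 = 1 \cdot 196 = 196$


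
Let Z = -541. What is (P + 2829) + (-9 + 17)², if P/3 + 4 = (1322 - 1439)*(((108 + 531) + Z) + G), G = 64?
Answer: -53981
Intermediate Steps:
P = -56874 (P = -12 + 3*((1322 - 1439)*(((108 + 531) - 541) + 64)) = -12 + 3*(-117*((639 - 541) + 64)) = -12 + 3*(-117*(98 + 64)) = -12 + 3*(-117*162) = -12 + 3*(-18954) = -12 - 56862 = -56874)
(P + 2829) + (-9 + 17)² = (-56874 + 2829) + (-9 + 17)² = -54045 + 8² = -54045 + 64 = -53981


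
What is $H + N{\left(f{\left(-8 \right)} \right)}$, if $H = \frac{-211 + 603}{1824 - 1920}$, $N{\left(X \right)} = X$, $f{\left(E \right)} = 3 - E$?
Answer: $\frac{83}{12} \approx 6.9167$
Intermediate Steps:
$H = - \frac{49}{12}$ ($H = \frac{392}{-96} = 392 \left(- \frac{1}{96}\right) = - \frac{49}{12} \approx -4.0833$)
$H + N{\left(f{\left(-8 \right)} \right)} = - \frac{49}{12} + \left(3 - -8\right) = - \frac{49}{12} + \left(3 + 8\right) = - \frac{49}{12} + 11 = \frac{83}{12}$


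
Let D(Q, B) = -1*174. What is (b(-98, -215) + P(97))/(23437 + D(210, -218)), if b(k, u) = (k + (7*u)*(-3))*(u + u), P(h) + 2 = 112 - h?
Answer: -1899297/23263 ≈ -81.645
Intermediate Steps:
P(h) = 110 - h (P(h) = -2 + (112 - h) = 110 - h)
D(Q, B) = -174
b(k, u) = 2*u*(k - 21*u) (b(k, u) = (k - 21*u)*(2*u) = 2*u*(k - 21*u))
(b(-98, -215) + P(97))/(23437 + D(210, -218)) = (2*(-215)*(-98 - 21*(-215)) + (110 - 1*97))/(23437 - 174) = (2*(-215)*(-98 + 4515) + (110 - 97))/23263 = (2*(-215)*4417 + 13)*(1/23263) = (-1899310 + 13)*(1/23263) = -1899297*1/23263 = -1899297/23263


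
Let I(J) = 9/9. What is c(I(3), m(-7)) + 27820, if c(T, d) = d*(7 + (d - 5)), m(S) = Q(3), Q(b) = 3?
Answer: 27835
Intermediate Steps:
m(S) = 3
I(J) = 1 (I(J) = 9*(⅑) = 1)
c(T, d) = d*(2 + d) (c(T, d) = d*(7 + (-5 + d)) = d*(2 + d))
c(I(3), m(-7)) + 27820 = 3*(2 + 3) + 27820 = 3*5 + 27820 = 15 + 27820 = 27835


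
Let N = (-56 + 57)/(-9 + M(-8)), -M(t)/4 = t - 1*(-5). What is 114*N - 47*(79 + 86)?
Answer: -7717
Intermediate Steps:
M(t) = -20 - 4*t (M(t) = -4*(t - 1*(-5)) = -4*(t + 5) = -4*(5 + t) = -20 - 4*t)
N = 1/3 (N = (-56 + 57)/(-9 + (-20 - 4*(-8))) = 1/(-9 + (-20 + 32)) = 1/(-9 + 12) = 1/3 ≈ 0.33333)
114*N - 47*(79 + 86) = 114*(1/3) - 47*(79 + 86) = 38 - 47*165 = 38 - 1*7755 = 38 - 7755 = -7717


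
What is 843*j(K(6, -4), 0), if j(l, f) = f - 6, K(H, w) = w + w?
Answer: -5058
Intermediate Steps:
K(H, w) = 2*w
j(l, f) = -6 + f
843*j(K(6, -4), 0) = 843*(-6 + 0) = 843*(-6) = -5058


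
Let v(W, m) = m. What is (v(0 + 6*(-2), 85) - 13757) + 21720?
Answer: 8048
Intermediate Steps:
(v(0 + 6*(-2), 85) - 13757) + 21720 = (85 - 13757) + 21720 = -13672 + 21720 = 8048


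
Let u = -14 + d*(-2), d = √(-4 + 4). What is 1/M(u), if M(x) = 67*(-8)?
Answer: -1/536 ≈ -0.0018657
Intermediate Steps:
d = 0 (d = √0 = 0)
u = -14 (u = -14 + 0*(-2) = -14 + 0 = -14)
M(x) = -536
1/M(u) = 1/(-536) = -1/536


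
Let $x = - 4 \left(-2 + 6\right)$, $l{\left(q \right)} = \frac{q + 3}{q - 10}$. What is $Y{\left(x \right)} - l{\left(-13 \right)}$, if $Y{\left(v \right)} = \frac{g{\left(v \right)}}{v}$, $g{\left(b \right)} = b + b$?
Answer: $\frac{36}{23} \approx 1.5652$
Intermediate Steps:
$l{\left(q \right)} = \frac{3 + q}{-10 + q}$
$g{\left(b \right)} = 2 b$
$x = -16$ ($x = \left(-4\right) 4 = -16$)
$Y{\left(v \right)} = 2$ ($Y{\left(v \right)} = \frac{2 v}{v} = 2$)
$Y{\left(x \right)} - l{\left(-13 \right)} = 2 - \frac{3 - 13}{-10 - 13} = 2 - \frac{1}{-23} \left(-10\right) = 2 - \left(- \frac{1}{23}\right) \left(-10\right) = 2 - \frac{10}{23} = \frac{36}{23}$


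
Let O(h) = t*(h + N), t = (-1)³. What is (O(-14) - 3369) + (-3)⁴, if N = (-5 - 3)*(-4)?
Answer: -3306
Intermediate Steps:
N = 32 (N = -8*(-4) = 32)
t = -1
O(h) = -32 - h (O(h) = -(h + 32) = -(32 + h) = -32 - h)
(O(-14) - 3369) + (-3)⁴ = ((-32 - 1*(-14)) - 3369) + (-3)⁴ = ((-32 + 14) - 3369) + 81 = (-18 - 3369) + 81 = -3387 + 81 = -3306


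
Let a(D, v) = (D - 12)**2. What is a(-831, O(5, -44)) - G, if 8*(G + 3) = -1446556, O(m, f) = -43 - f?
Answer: 1782943/2 ≈ 8.9147e+5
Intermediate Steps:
a(D, v) = (-12 + D)**2
G = -361645/2 (G = -3 + (1/8)*(-1446556) = -3 - 361639/2 = -361645/2 ≈ -1.8082e+5)
a(-831, O(5, -44)) - G = (-12 - 831)**2 - 1*(-361645/2) = (-843)**2 + 361645/2 = 710649 + 361645/2 = 1782943/2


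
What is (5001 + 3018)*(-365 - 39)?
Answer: -3239676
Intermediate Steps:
(5001 + 3018)*(-365 - 39) = 8019*(-404) = -3239676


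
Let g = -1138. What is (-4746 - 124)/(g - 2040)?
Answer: 2435/1589 ≈ 1.5324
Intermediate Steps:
(-4746 - 124)/(g - 2040) = (-4746 - 124)/(-1138 - 2040) = -4870/(-3178) = -4870*(-1/3178) = 2435/1589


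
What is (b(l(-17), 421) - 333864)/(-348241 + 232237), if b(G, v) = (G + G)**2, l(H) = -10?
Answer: 83366/29001 ≈ 2.8746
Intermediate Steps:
b(G, v) = 4*G**2 (b(G, v) = (2*G)**2 = 4*G**2)
(b(l(-17), 421) - 333864)/(-348241 + 232237) = (4*(-10)**2 - 333864)/(-348241 + 232237) = (4*100 - 333864)/(-116004) = (400 - 333864)*(-1/116004) = -333464*(-1/116004) = 83366/29001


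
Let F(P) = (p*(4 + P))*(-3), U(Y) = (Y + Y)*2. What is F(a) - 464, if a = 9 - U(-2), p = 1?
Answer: -527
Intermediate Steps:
U(Y) = 4*Y (U(Y) = (2*Y)*2 = 4*Y)
a = 17 (a = 9 - 4*(-2) = 9 - 1*(-8) = 9 + 8 = 17)
F(P) = -12 - 3*P (F(P) = (1*(4 + P))*(-3) = (4 + P)*(-3) = -12 - 3*P)
F(a) - 464 = (-12 - 3*17) - 464 = (-12 - 51) - 464 = -63 - 464 = -527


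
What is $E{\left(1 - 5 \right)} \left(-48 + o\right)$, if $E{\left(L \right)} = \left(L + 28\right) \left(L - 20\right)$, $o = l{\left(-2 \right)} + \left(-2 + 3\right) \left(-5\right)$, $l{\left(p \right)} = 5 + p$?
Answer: $28800$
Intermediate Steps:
$o = -2$ ($o = \left(5 - 2\right) + \left(-2 + 3\right) \left(-5\right) = 3 + 1 \left(-5\right) = 3 - 5 = -2$)
$E{\left(L \right)} = \left(-20 + L\right) \left(28 + L\right)$ ($E{\left(L \right)} = \left(28 + L\right) \left(-20 + L\right) = \left(-20 + L\right) \left(28 + L\right)$)
$E{\left(1 - 5 \right)} \left(-48 + o\right) = \left(-560 + \left(1 - 5\right)^{2} + 8 \left(1 - 5\right)\right) \left(-48 - 2\right) = \left(-560 + \left(1 - 5\right)^{2} + 8 \left(1 - 5\right)\right) \left(-50\right) = \left(-560 + \left(-4\right)^{2} + 8 \left(-4\right)\right) \left(-50\right) = \left(-560 + 16 - 32\right) \left(-50\right) = \left(-576\right) \left(-50\right) = 28800$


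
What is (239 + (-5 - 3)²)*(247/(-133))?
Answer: -3939/7 ≈ -562.71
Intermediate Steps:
(239 + (-5 - 3)²)*(247/(-133)) = (239 + (-8)²)*(247*(-1/133)) = (239 + 64)*(-13/7) = 303*(-13/7) = -3939/7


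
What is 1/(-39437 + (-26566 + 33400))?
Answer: -1/32603 ≈ -3.0672e-5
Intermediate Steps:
1/(-39437 + (-26566 + 33400)) = 1/(-39437 + 6834) = 1/(-32603) = -1/32603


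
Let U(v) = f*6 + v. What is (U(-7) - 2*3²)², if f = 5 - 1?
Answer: 1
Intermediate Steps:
f = 4
U(v) = 24 + v (U(v) = 4*6 + v = 24 + v)
(U(-7) - 2*3²)² = ((24 - 7) - 2*3²)² = (17 - 2*9)² = (17 - 18)² = (-1)² = 1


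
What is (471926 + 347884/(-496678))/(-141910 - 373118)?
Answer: -29299364243/31975384623 ≈ -0.91631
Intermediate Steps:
(471926 + 347884/(-496678))/(-141910 - 373118) = (471926 + 347884*(-1/496678))/(-515028) = (471926 - 173942/248339)*(-1/515028) = (117197456972/248339)*(-1/515028) = -29299364243/31975384623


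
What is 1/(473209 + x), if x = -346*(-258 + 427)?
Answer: 1/414735 ≈ 2.4112e-6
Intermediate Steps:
x = -58474 (x = -346*169 = -58474)
1/(473209 + x) = 1/(473209 - 58474) = 1/414735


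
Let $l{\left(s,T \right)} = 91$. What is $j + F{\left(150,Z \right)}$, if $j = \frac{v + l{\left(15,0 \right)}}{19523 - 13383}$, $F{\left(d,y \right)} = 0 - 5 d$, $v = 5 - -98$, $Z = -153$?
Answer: $- \frac{2302403}{3070} \approx -749.97$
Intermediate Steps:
$v = 103$ ($v = 5 + 98 = 103$)
$F{\left(d,y \right)} = - 5 d$
$j = \frac{97}{3070}$ ($j = \frac{103 + 91}{19523 - 13383} = \frac{194}{6140} = 194 \cdot \frac{1}{6140} = \frac{97}{3070} \approx 0.031596$)
$j + F{\left(150,Z \right)} = \frac{97}{3070} - 750 = - \frac{2302403}{3070}$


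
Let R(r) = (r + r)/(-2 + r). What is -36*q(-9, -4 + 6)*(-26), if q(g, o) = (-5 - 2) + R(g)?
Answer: -55224/11 ≈ -5020.4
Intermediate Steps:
R(r) = 2*r/(-2 + r) (R(r) = (2*r)/(-2 + r) = 2*r/(-2 + r))
q(g, o) = -7 + 2*g/(-2 + g) (q(g, o) = (-5 - 2) + 2*g/(-2 + g) = -7 + 2*g/(-2 + g))
-36*q(-9, -4 + 6)*(-26) = -36*(14 - 5*(-9))/(-2 - 9)*(-26) = -36*(14 + 45)/(-11)*(-26) = -(-36)*59/11*(-26) = -36*(-59/11)*(-26) = (2124/11)*(-26) = -55224/11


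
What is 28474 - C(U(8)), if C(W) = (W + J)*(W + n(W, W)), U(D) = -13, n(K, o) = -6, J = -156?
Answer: 25263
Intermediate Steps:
C(W) = (-156 + W)*(-6 + W) (C(W) = (W - 156)*(W - 6) = (-156 + W)*(-6 + W))
28474 - C(U(8)) = 28474 - (936 + (-13)**2 - 162*(-13)) = 28474 - (936 + 169 + 2106) = 28474 - 1*3211 = 28474 - 3211 = 25263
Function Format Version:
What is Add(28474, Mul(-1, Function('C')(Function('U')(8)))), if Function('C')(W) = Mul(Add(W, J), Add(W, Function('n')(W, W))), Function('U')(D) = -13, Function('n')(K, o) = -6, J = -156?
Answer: 25263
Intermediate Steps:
Function('C')(W) = Mul(Add(-156, W), Add(-6, W)) (Function('C')(W) = Mul(Add(W, -156), Add(W, -6)) = Mul(Add(-156, W), Add(-6, W)))
Add(28474, Mul(-1, Function('C')(Function('U')(8)))) = Add(28474, Mul(-1, Add(936, Pow(-13, 2), Mul(-162, -13)))) = Add(28474, Mul(-1, Add(936, 169, 2106))) = Add(28474, Mul(-1, 3211)) = Add(28474, -3211) = 25263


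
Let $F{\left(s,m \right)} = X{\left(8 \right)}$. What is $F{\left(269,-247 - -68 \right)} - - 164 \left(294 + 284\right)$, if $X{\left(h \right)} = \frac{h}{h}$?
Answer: $94793$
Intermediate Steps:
$X{\left(h \right)} = 1$
$F{\left(s,m \right)} = 1$
$F{\left(269,-247 - -68 \right)} - - 164 \left(294 + 284\right) = 1 - - 164 \left(294 + 284\right) = 1 - \left(-164\right) 578 = 1 - -94792 = 1 + 94792 = 94793$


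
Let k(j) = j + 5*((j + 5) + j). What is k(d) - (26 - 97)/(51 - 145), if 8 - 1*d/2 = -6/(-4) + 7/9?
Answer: 127013/846 ≈ 150.13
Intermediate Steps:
d = 103/9 (d = 16 - 2*(-6/(-4) + 7/9) = 16 - 2*(-6*(-¼) + 7*(⅑)) = 16 - 2*(3/2 + 7/9) = 16 - 2*41/18 = 16 - 41/9 = 103/9 ≈ 11.444)
k(j) = 25 + 11*j (k(j) = j + 5*((5 + j) + j) = j + 5*(5 + 2*j) = j + (25 + 10*j) = 25 + 11*j)
k(d) - (26 - 97)/(51 - 145) = (25 + 11*(103/9)) - (26 - 97)/(51 - 145) = (25 + 1133/9) - (-71)/(-94) = 1358/9 - (-71)*(-1)/94 = 1358/9 - 1*71/94 = 1358/9 - 71/94 = 127013/846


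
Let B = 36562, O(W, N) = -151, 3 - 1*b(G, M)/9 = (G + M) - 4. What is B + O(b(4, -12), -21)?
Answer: 36411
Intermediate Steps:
b(G, M) = 63 - 9*G - 9*M (b(G, M) = 27 - 9*((G + M) - 4) = 27 - 9*(-4 + G + M) = 27 + (36 - 9*G - 9*M) = 63 - 9*G - 9*M)
B + O(b(4, -12), -21) = 36562 - 151 = 36411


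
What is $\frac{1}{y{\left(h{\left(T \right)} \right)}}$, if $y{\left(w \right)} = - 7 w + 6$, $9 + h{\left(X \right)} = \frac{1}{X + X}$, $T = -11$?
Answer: $\frac{22}{1525} \approx 0.014426$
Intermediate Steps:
$h{\left(X \right)} = -9 + \frac{1}{2 X}$ ($h{\left(X \right)} = -9 + \frac{1}{X + X} = -9 + \frac{1}{2 X}$)
$y{\left(w \right)} = 6 - 7 w$
$\frac{1}{y{\left(h{\left(T \right)} \right)}} = \frac{1}{6 - 7 \left(-9 + \frac{1}{2 \left(-11\right)}\right)} = \frac{1}{6 - 7 \left(-9 + \frac{1}{2} \left(- \frac{1}{11}\right)\right)} = \frac{1}{6 - 7 \left(-9 - \frac{1}{22}\right)} = \frac{1}{6 - - \frac{1393}{22}} = \frac{1}{6 + \frac{1393}{22}} = \frac{1}{\frac{1525}{22}} = \frac{22}{1525}$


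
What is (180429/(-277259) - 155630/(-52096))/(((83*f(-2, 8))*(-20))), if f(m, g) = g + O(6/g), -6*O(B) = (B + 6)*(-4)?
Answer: -16875094493/149857380464000 ≈ -0.00011261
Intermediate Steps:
O(B) = 4 + 2*B/3 (O(B) = -(B + 6)*(-4)/6 = -(6 + B)*(-4)/6 = -(-24 - 4*B)/6 = 4 + 2*B/3)
f(m, g) = 4 + g + 4/g (f(m, g) = g + (4 + 2*(6/g)/3) = g + (4 + 4/g) = 4 + g + 4/g)
(180429/(-277259) - 155630/(-52096))/(((83*f(-2, 8))*(-20))) = (180429/(-277259) - 155630/(-52096))/(((83*(4 + 8 + 4/8))*(-20))) = (180429*(-1/277259) - 155630*(-1/52096))/(((83*(4 + 8 + 4*(⅛)))*(-20))) = (-180429/277259 + 77815/26048)/(((83*(4 + 8 + ½))*(-20))) = 16875094493/(7222042432*(((83*(25/2))*(-20)))) = 16875094493/(7222042432*(((2075/2)*(-20)))) = (16875094493/7222042432)/(-20750) = (16875094493/7222042432)*(-1/20750) = -16875094493/149857380464000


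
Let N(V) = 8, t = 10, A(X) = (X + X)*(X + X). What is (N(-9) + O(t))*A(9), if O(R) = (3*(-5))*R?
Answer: -46008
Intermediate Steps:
A(X) = 4*X² (A(X) = (2*X)*(2*X) = 4*X²)
O(R) = -15*R
(N(-9) + O(t))*A(9) = (8 - 15*10)*(4*9²) = (8 - 150)*(4*81) = -142*324 = -46008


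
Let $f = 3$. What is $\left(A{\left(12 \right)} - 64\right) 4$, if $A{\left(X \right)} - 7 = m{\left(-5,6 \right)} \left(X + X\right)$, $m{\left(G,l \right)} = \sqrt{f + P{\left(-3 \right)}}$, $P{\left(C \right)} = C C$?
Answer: $-228 + 192 \sqrt{3} \approx 104.55$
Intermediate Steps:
$P{\left(C \right)} = C^{2}$
$m{\left(G,l \right)} = 2 \sqrt{3}$ ($m{\left(G,l \right)} = \sqrt{3 + \left(-3\right)^{2}} = \sqrt{3 + 9} = \sqrt{12} = 2 \sqrt{3}$)
$A{\left(X \right)} = 7 + 4 X \sqrt{3}$ ($A{\left(X \right)} = 7 + 2 \sqrt{3} \left(X + X\right) = 7 + 2 \sqrt{3} \cdot 2 X = 7 + 4 X \sqrt{3}$)
$\left(A{\left(12 \right)} - 64\right) 4 = \left(\left(7 + 4 \cdot 12 \sqrt{3}\right) - 64\right) 4 = \left(\left(7 + 48 \sqrt{3}\right) - 64\right) 4 = \left(-57 + 48 \sqrt{3}\right) 4 = -228 + 192 \sqrt{3}$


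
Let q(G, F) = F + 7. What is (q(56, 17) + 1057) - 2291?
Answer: -1210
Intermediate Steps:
q(G, F) = 7 + F
(q(56, 17) + 1057) - 2291 = ((7 + 17) + 1057) - 2291 = (24 + 1057) - 2291 = 1081 - 2291 = -1210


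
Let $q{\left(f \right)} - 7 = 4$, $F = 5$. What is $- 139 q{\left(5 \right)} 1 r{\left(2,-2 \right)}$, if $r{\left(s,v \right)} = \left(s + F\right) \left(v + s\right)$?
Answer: $0$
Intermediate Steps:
$r{\left(s,v \right)} = \left(5 + s\right) \left(s + v\right)$ ($r{\left(s,v \right)} = \left(s + 5\right) \left(v + s\right) = \left(5 + s\right) \left(s + v\right)$)
$q{\left(f \right)} = 11$ ($q{\left(f \right)} = 7 + 4 = 11$)
$- 139 q{\left(5 \right)} 1 r{\left(2,-2 \right)} = - 139 \cdot 11 \cdot 1 \left(2^{2} + 5 \cdot 2 + 5 \left(-2\right) + 2 \left(-2\right)\right) = - 139 \cdot 11 \left(4 + 10 - 10 - 4\right) = - 139 \cdot 11 \cdot 0 = \left(-139\right) 0 = 0$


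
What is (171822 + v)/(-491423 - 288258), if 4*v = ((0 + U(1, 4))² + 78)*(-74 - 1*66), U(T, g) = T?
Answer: -24151/111383 ≈ -0.21683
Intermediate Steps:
v = -2765 (v = (((0 + 1)² + 78)*(-74 - 1*66))/4 = ((1² + 78)*(-74 - 66))/4 = ((1 + 78)*(-140))/4 = (79*(-140))/4 = (¼)*(-11060) = -2765)
(171822 + v)/(-491423 - 288258) = (171822 - 2765)/(-491423 - 288258) = 169057/(-779681) = 169057*(-1/779681) = -24151/111383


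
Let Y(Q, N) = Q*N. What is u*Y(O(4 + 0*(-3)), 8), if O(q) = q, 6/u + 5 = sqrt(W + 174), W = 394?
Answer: 320/181 + 128*sqrt(142)/181 ≈ 10.195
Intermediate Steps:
u = 6/(-5 + 2*sqrt(142)) (u = 6/(-5 + sqrt(394 + 174)) = 6/(-5 + sqrt(568)) = 6/(-5 + 2*sqrt(142)) ≈ 0.31859)
Y(Q, N) = N*Q
u*Y(O(4 + 0*(-3)), 8) = (10/181 + 4*sqrt(142)/181)*(8*(4 + 0*(-3))) = (10/181 + 4*sqrt(142)/181)*(8*(4 + 0)) = (10/181 + 4*sqrt(142)/181)*(8*4) = (10/181 + 4*sqrt(142)/181)*32 = 320/181 + 128*sqrt(142)/181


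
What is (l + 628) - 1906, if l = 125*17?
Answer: 847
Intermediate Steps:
l = 2125
(l + 628) - 1906 = (2125 + 628) - 1906 = 2753 - 1906 = 847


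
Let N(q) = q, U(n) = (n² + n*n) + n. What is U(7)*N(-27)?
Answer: -2835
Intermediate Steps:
U(n) = n + 2*n² (U(n) = (n² + n²) + n = 2*n² + n = n + 2*n²)
U(7)*N(-27) = (7*(1 + 2*7))*(-27) = (7*(1 + 14))*(-27) = (7*15)*(-27) = 105*(-27) = -2835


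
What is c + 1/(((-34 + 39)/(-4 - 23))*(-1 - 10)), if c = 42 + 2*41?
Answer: 6847/55 ≈ 124.49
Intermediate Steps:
c = 124 (c = 42 + 82 = 124)
c + 1/(((-34 + 39)/(-4 - 23))*(-1 - 10)) = 124 + 1/(((-34 + 39)/(-4 - 23))*(-1 - 10)) = 124 + 1/((5/(-27))*(-11)) = 124 + 1/((5*(-1/27))*(-11)) = 124 + 1/(-5/27*(-11)) = 124 + 1/(55/27) = 124 + 27/55 = 6847/55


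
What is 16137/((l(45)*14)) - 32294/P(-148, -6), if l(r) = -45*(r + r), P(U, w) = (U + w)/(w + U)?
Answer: -203453993/6300 ≈ -32294.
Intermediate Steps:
P(U, w) = 1 (P(U, w) = (U + w)/(U + w) = 1)
l(r) = -90*r
16137/((l(45)*14)) - 32294/P(-148, -6) = 16137/((-90*45*14)) - 32294/1 = 16137/((-4050*14)) - 32294*1 = 16137/(-56700) - 32294 = 16137*(-1/56700) - 32294 = -1793/6300 - 32294 = -203453993/6300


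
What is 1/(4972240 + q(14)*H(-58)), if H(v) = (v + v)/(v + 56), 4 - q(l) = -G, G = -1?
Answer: 1/4972414 ≈ 2.0111e-7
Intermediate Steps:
q(l) = 3 (q(l) = 4 - (-1)*(-1) = 4 - 1*1 = 4 - 1 = 3)
H(v) = 2*v/(56 + v) (H(v) = (2*v)/(56 + v) = 2*v/(56 + v))
1/(4972240 + q(14)*H(-58)) = 1/(4972240 + 3*(2*(-58)/(56 - 58))) = 1/(4972240 + 3*(2*(-58)/(-2))) = 1/(4972240 + 3*(2*(-58)*(-½))) = 1/(4972240 + 3*58) = 1/(4972240 + 174) = 1/4972414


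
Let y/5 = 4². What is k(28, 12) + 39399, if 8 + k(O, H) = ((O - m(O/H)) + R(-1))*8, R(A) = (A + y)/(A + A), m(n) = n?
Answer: 117841/3 ≈ 39280.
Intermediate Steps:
y = 80 (y = 5*4² = 5*16 = 80)
R(A) = (80 + A)/(2*A) (R(A) = (A + 80)/(A + A) = (80 + A)/((2*A)) = (80 + A)*(1/(2*A)) = (80 + A)/(2*A))
k(O, H) = -324 + 8*O - 8*O/H (k(O, H) = -8 + ((O - O/H) + (½)*(80 - 1)/(-1))*8 = -8 + ((O - O/H) + (½)*(-1)*79)*8 = -8 + ((O - O/H) - 79/2)*8 = -8 + (-79/2 + O - O/H)*8 = -8 + (-316 + 8*O - 8*O/H) = -324 + 8*O - 8*O/H)
k(28, 12) + 39399 = (-324 + 8*28 - 8*28/12) + 39399 = (-324 + 224 - 8*28*1/12) + 39399 = (-324 + 224 - 56/3) + 39399 = -356/3 + 39399 = 117841/3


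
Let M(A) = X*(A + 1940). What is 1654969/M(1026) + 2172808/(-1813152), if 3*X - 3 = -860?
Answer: -82529029235/26186262324 ≈ -3.1516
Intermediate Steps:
X = -857/3 (X = 1 + (⅓)*(-860) = 1 - 860/3 = -857/3 ≈ -285.67)
M(A) = -1662580/3 - 857*A/3 (M(A) = -857*(A + 1940)/3 = -857*(1940 + A)/3 = -1662580/3 - 857*A/3)
1654969/M(1026) + 2172808/(-1813152) = 1654969/(-1662580/3 - 857/3*1026) + 2172808/(-1813152) = 1654969/(-1662580/3 - 293094) + 2172808*(-1/1813152) = 1654969/(-2541862/3) - 24691/20604 = 1654969*(-3/2541862) - 24691/20604 = -4964907/2541862 - 24691/20604 = -82529029235/26186262324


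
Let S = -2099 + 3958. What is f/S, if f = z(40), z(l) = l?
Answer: 40/1859 ≈ 0.021517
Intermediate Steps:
f = 40
S = 1859
f/S = 40/1859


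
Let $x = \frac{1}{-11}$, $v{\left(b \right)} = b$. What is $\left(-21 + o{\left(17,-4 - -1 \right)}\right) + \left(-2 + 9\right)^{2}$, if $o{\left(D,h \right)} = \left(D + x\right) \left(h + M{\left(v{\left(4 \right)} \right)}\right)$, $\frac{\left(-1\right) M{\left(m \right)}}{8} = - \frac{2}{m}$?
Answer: $\frac{494}{11} \approx 44.909$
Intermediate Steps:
$M{\left(m \right)} = \frac{16}{m}$ ($M{\left(m \right)} = - 8 \left(- \frac{2}{m}\right) = \frac{16}{m}$)
$x = - \frac{1}{11} \approx -0.090909$
$o{\left(D,h \right)} = \left(4 + h\right) \left(- \frac{1}{11} + D\right)$ ($o{\left(D,h \right)} = \left(D - \frac{1}{11}\right) \left(h + \frac{16}{4}\right) = \left(- \frac{1}{11} + D\right) \left(h + 16 \cdot \frac{1}{4}\right) = \left(- \frac{1}{11} + D\right) \left(h + 4\right) = \left(- \frac{1}{11} + D\right) \left(4 + h\right) = \left(4 + h\right) \left(- \frac{1}{11} + D\right)$)
$\left(-21 + o{\left(17,-4 - -1 \right)}\right) + \left(-2 + 9\right)^{2} = \left(-21 + \left(- \frac{4}{11} + 4 \cdot 17 - \frac{-4 - -1}{11} + 17 \left(-4 - -1\right)\right)\right) + \left(-2 + 9\right)^{2} = \left(-21 + \left(- \frac{4}{11} + 68 - \frac{-4 + 1}{11} + 17 \left(-4 + 1\right)\right)\right) + 7^{2} = \left(-21 + \left(- \frac{4}{11} + 68 - - \frac{3}{11} + 17 \left(-3\right)\right)\right) + 49 = \left(-21 + \left(- \frac{4}{11} + 68 + \frac{3}{11} - 51\right)\right) + 49 = \left(-21 + \frac{186}{11}\right) + 49 = - \frac{45}{11} + 49 = \frac{494}{11}$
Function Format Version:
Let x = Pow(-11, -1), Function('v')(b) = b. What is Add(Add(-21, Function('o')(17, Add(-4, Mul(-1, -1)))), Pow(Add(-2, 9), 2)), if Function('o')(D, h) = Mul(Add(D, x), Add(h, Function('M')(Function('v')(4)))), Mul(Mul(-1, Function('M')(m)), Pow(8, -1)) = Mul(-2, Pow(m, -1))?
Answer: Rational(494, 11) ≈ 44.909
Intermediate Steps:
Function('M')(m) = Mul(16, Pow(m, -1)) (Function('M')(m) = Mul(-8, Mul(-2, Pow(m, -1))) = Mul(16, Pow(m, -1)))
x = Rational(-1, 11) ≈ -0.090909
Function('o')(D, h) = Mul(Add(4, h), Add(Rational(-1, 11), D)) (Function('o')(D, h) = Mul(Add(D, Rational(-1, 11)), Add(h, Mul(16, Pow(4, -1)))) = Mul(Add(Rational(-1, 11), D), Add(h, Mul(16, Rational(1, 4)))) = Mul(Add(Rational(-1, 11), D), Add(h, 4)) = Mul(Add(Rational(-1, 11), D), Add(4, h)) = Mul(Add(4, h), Add(Rational(-1, 11), D)))
Add(Add(-21, Function('o')(17, Add(-4, Mul(-1, -1)))), Pow(Add(-2, 9), 2)) = Add(Add(-21, Add(Rational(-4, 11), Mul(4, 17), Mul(Rational(-1, 11), Add(-4, Mul(-1, -1))), Mul(17, Add(-4, Mul(-1, -1))))), Pow(Add(-2, 9), 2)) = Add(Add(-21, Add(Rational(-4, 11), 68, Mul(Rational(-1, 11), Add(-4, 1)), Mul(17, Add(-4, 1)))), Pow(7, 2)) = Add(Add(-21, Add(Rational(-4, 11), 68, Mul(Rational(-1, 11), -3), Mul(17, -3))), 49) = Add(Add(-21, Add(Rational(-4, 11), 68, Rational(3, 11), -51)), 49) = Add(Add(-21, Rational(186, 11)), 49) = Add(Rational(-45, 11), 49) = Rational(494, 11)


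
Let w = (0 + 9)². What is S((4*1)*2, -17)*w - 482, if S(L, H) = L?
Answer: 166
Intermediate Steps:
w = 81 (w = 9² = 81)
S((4*1)*2, -17)*w - 482 = ((4*1)*2)*81 - 482 = (4*2)*81 - 482 = 8*81 - 482 = 648 - 482 = 166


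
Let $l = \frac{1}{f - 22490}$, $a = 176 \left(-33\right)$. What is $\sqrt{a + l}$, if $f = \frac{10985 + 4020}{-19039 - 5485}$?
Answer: $\frac{2 i \sqrt{441724792562286705915}}{551559765} \approx 76.21 i$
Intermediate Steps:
$a = -5808$
$f = - \frac{15005}{24524}$ ($f = \frac{15005}{-24524} = 15005 \left(- \frac{1}{24524}\right) = - \frac{15005}{24524} \approx -0.61185$)
$l = - \frac{24524}{551559765}$ ($l = \frac{1}{- \frac{15005}{24524} - 22490} = \frac{1}{- \frac{551559765}{24524}} = - \frac{24524}{551559765} \approx -4.4463 \cdot 10^{-5}$)
$\sqrt{a + l} = \sqrt{-5808 - \frac{24524}{551559765}} = \sqrt{- \frac{3203459139644}{551559765}} = \frac{2 i \sqrt{441724792562286705915}}{551559765}$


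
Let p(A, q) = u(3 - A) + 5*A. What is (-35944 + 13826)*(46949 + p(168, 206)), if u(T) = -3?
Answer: -1056930748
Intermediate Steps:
p(A, q) = -3 + 5*A
(-35944 + 13826)*(46949 + p(168, 206)) = (-35944 + 13826)*(46949 + (-3 + 5*168)) = -22118*(46949 + (-3 + 840)) = -22118*(46949 + 837) = -22118*47786 = -1056930748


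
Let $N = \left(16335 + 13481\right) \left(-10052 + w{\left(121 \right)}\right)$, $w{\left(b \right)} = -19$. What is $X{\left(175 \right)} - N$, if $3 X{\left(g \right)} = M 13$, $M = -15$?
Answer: $300276871$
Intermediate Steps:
$X{\left(g \right)} = -65$ ($X{\left(g \right)} = \frac{\left(-15\right) 13}{3} = \frac{1}{3} \left(-195\right) = -65$)
$N = -300276936$ ($N = \left(16335 + 13481\right) \left(-10052 - 19\right) = 29816 \left(-10071\right) = -300276936$)
$X{\left(175 \right)} - N = -65 - -300276936 = -65 + 300276936 = 300276871$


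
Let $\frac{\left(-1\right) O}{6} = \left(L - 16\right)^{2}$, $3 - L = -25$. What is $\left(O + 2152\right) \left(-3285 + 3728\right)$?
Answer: $570584$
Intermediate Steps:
$L = 28$ ($L = 3 - -25 = 3 + 25 = 28$)
$O = -864$ ($O = - 6 \left(28 - 16\right)^{2} = - 6 \cdot 12^{2} = \left(-6\right) 144 = -864$)
$\left(O + 2152\right) \left(-3285 + 3728\right) = \left(-864 + 2152\right) \left(-3285 + 3728\right) = 1288 \cdot 443 = 570584$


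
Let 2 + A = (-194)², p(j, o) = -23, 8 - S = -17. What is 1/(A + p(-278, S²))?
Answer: 1/37611 ≈ 2.6588e-5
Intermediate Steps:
S = 25 (S = 8 - 1*(-17) = 8 + 17 = 25)
A = 37634 (A = -2 + (-194)² = -2 + 37636 = 37634)
1/(A + p(-278, S²)) = 1/(37634 - 23) = 1/37611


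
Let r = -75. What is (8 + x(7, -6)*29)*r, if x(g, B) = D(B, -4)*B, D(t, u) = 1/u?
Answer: -7725/2 ≈ -3862.5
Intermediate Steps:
x(g, B) = -B/4 (x(g, B) = B/(-4) = -B/4)
(8 + x(7, -6)*29)*r = (8 - ¼*(-6)*29)*(-75) = (8 + (3/2)*29)*(-75) = (8 + 87/2)*(-75) = (103/2)*(-75) = -7725/2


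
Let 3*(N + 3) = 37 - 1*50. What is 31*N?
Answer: -682/3 ≈ -227.33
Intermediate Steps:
N = -22/3 (N = -3 + (37 - 1*50)/3 = -3 + (37 - 50)/3 = -3 + (⅓)*(-13) = -3 - 13/3 = -22/3 ≈ -7.3333)
31*N = 31*(-22/3) = -682/3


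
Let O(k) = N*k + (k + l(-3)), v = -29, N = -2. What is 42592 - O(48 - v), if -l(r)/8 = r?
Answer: 42645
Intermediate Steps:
l(r) = -8*r
O(k) = 24 - k (O(k) = -2*k + (k - 8*(-3)) = -2*k + (k + 24) = -2*k + (24 + k) = 24 - k)
42592 - O(48 - v) = 42592 - (24 - (48 - 1*(-29))) = 42592 - (24 - (48 + 29)) = 42592 - (24 - 1*77) = 42592 - (24 - 77) = 42592 - 1*(-53) = 42592 + 53 = 42645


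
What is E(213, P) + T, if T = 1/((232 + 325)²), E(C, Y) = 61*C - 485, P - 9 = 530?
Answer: 3880594493/310249 ≈ 12508.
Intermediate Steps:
P = 539 (P = 9 + 530 = 539)
E(C, Y) = -485 + 61*C
T = 1/310249 (T = 1/(557²) = 1/310249 ≈ 3.2232e-6)
E(213, P) + T = (-485 + 61*213) + 1/310249 = (-485 + 12993) + 1/310249 = 12508 + 1/310249 = 3880594493/310249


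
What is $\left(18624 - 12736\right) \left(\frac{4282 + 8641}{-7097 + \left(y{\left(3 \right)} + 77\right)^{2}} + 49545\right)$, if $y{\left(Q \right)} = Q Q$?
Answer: $\frac{3795680768}{13} \approx 2.9198 \cdot 10^{8}$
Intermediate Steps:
$y{\left(Q \right)} = Q^{2}$
$\left(18624 - 12736\right) \left(\frac{4282 + 8641}{-7097 + \left(y{\left(3 \right)} + 77\right)^{2}} + 49545\right) = \left(18624 - 12736\right) \left(\frac{4282 + 8641}{-7097 + \left(3^{2} + 77\right)^{2}} + 49545\right) = \left(18624 - 12736\right) \left(\frac{12923}{-7097 + \left(9 + 77\right)^{2}} + 49545\right) = 5888 \left(\frac{12923}{-7097 + 86^{2}} + 49545\right) = 5888 \left(\frac{12923}{-7097 + 7396} + 49545\right) = 5888 \left(\frac{12923}{299} + 49545\right) = 5888 \cdot \frac{14826878}{299} = \frac{3795680768}{13}$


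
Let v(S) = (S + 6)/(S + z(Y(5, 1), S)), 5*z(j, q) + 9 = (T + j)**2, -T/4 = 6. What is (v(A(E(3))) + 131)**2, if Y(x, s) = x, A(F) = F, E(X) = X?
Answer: 2315726884/134689 ≈ 17193.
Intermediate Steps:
T = -24 (T = -4*6 = -24)
z(j, q) = -9/5 + (-24 + j)**2/5
v(S) = (6 + S)/(352/5 + S) (v(S) = (S + 6)/(S + (-9/5 + (-24 + 5)**2/5)) = (6 + S)/(S + (-9/5 + (1/5)*(-19)**2)) = (6 + S)/(S + (-9/5 + (1/5)*361)) = (6 + S)/(S + (-9/5 + 361/5)) = (6 + S)/(S + 352/5) = (6 + S)/(352/5 + S))
(v(A(E(3))) + 131)**2 = (5*(6 + 3)/(352 + 5*3) + 131)**2 = (5*9/(352 + 15) + 131)**2 = (5*9/367 + 131)**2 = (5*(1/367)*9 + 131)**2 = (45/367 + 131)**2 = (48122/367)**2 = 2315726884/134689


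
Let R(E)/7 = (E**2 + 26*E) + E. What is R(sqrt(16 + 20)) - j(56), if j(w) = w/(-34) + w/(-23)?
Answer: 543522/391 ≈ 1390.1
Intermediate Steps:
j(w) = -57*w/782 (j(w) = w*(-1/34) + w*(-1/23) = -w/34 - w/23 = -57*w/782)
R(E) = 7*E**2 + 189*E (R(E) = 7*((E**2 + 26*E) + E) = 7*(E**2 + 27*E) = 7*E**2 + 189*E)
R(sqrt(16 + 20)) - j(56) = 7*sqrt(16 + 20)*(27 + sqrt(16 + 20)) - (-57)*56/782 = 7*sqrt(36)*(27 + sqrt(36)) - 1*(-1596/391) = 7*6*(27 + 6) + 1596/391 = 7*6*33 + 1596/391 = 1386 + 1596/391 = 543522/391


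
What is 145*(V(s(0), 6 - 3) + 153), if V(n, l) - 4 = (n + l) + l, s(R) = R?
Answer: 23635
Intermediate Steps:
V(n, l) = 4 + n + 2*l (V(n, l) = 4 + ((n + l) + l) = 4 + ((l + n) + l) = 4 + (n + 2*l) = 4 + n + 2*l)
145*(V(s(0), 6 - 3) + 153) = 145*((4 + 0 + 2*(6 - 3)) + 153) = 145*((4 + 0 + 2*3) + 153) = 145*((4 + 0 + 6) + 153) = 145*(10 + 153) = 145*163 = 23635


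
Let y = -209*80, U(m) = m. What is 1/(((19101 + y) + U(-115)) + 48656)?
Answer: 1/50922 ≈ 1.9638e-5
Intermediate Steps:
y = -16720
1/(((19101 + y) + U(-115)) + 48656) = 1/(((19101 - 16720) - 115) + 48656) = 1/((2381 - 115) + 48656) = 1/(2266 + 48656) = 1/50922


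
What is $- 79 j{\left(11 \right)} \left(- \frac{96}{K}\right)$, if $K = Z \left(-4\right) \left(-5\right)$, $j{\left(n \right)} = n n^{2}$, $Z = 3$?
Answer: $\frac{841192}{5} \approx 1.6824 \cdot 10^{5}$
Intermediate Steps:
$j{\left(n \right)} = n^{3}$
$K = 60$ ($K = 3 \left(-4\right) \left(-5\right) = \left(-12\right) \left(-5\right) = 60$)
$- 79 j{\left(11 \right)} \left(- \frac{96}{K}\right) = - 79 \cdot 11^{3} \left(- \frac{96}{60}\right) = \left(-79\right) 1331 \left(\left(-96\right) \frac{1}{60}\right) = \left(-105149\right) \left(- \frac{8}{5}\right) = \frac{841192}{5}$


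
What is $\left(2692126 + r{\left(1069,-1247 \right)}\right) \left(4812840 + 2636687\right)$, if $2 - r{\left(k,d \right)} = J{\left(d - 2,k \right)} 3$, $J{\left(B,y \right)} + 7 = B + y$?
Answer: $20059259408103$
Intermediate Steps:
$J{\left(B,y \right)} = -7 + B + y$ ($J{\left(B,y \right)} = -7 + \left(B + y\right) = -7 + B + y$)
$r{\left(k,d \right)} = 29 - 3 d - 3 k$ ($r{\left(k,d \right)} = 2 - \left(-7 + \left(d - 2\right) + k\right) 3 = 2 - \left(-7 + \left(-2 + d\right) + k\right) 3 = 2 - \left(-9 + d + k\right) 3 = 2 - \left(-27 + 3 d + 3 k\right) = 29 - 3 d - 3 k$)
$\left(2692126 + r{\left(1069,-1247 \right)}\right) \left(4812840 + 2636687\right) = \left(2692126 - -563\right) \left(4812840 + 2636687\right) = \left(2692126 + \left(29 + 3741 - 3207\right)\right) 7449527 = \left(2692126 + 563\right) 7449527 = 2692689 \cdot 7449527 = 20059259408103$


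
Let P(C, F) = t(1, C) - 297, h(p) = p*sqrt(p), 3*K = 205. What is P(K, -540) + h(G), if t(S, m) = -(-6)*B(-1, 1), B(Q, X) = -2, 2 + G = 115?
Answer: -309 + 113*sqrt(113) ≈ 892.21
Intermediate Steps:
G = 113 (G = -2 + 115 = 113)
K = 205/3 (K = (1/3)*205 = 205/3 ≈ 68.333)
t(S, m) = -12 (t(S, m) = -(-6)*(-2) = -2*6 = -12)
h(p) = p**(3/2)
P(C, F) = -309 (P(C, F) = -12 - 297 = -309)
P(K, -540) + h(G) = -309 + 113**(3/2) = -309 + 113*sqrt(113)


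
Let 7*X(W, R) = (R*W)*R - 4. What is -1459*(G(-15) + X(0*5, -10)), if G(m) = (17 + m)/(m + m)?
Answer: 97753/105 ≈ 930.98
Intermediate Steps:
G(m) = (17 + m)/(2*m) (G(m) = (17 + m)/((2*m)) = (17 + m)*(1/(2*m)) = (17 + m)/(2*m))
X(W, R) = -4/7 + W*R²/7 (X(W, R) = ((R*W)*R - 4)/7 = (W*R² - 4)/7 = (-4 + W*R²)/7 = -4/7 + W*R²/7)
-1459*(G(-15) + X(0*5, -10)) = -1459*((½)*(17 - 15)/(-15) + (-4/7 + (⅐)*(0*5)*(-10)²)) = -1459*((½)*(-1/15)*2 + (-4/7 + (⅐)*0*100)) = -1459*(-1/15 + (-4/7 + 0)) = -1459*(-1/15 - 4/7) = -1459*(-67/105) = 97753/105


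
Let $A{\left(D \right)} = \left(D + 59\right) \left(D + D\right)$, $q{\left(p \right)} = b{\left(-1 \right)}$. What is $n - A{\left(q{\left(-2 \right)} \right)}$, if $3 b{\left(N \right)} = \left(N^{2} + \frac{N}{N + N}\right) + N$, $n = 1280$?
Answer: $\frac{22685}{18} \approx 1260.3$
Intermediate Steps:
$b{\left(N \right)} = \frac{1}{6} + \frac{N}{3} + \frac{N^{2}}{3}$ ($b{\left(N \right)} = \frac{\left(N^{2} + \frac{N}{N + N}\right) + N}{3} = \frac{\left(N^{2} + \frac{N}{2 N}\right) + N}{3} = \frac{\left(N^{2} + \frac{1}{2 N} N\right) + N}{3} = \frac{\left(N^{2} + \frac{1}{2}\right) + N}{3} = \frac{\left(\frac{1}{2} + N^{2}\right) + N}{3} = \frac{\frac{1}{2} + N + N^{2}}{3} = \frac{1}{6} + \frac{N}{3} + \frac{N^{2}}{3}$)
$q{\left(p \right)} = \frac{1}{6}$ ($q{\left(p \right)} = \frac{1}{6} + \frac{1}{3} \left(-1\right) + \frac{\left(-1\right)^{2}}{3} = \frac{1}{6} - \frac{1}{3} + \frac{1}{3} \cdot 1 = \frac{1}{6} - \frac{1}{3} + \frac{1}{3} = \frac{1}{6}$)
$A{\left(D \right)} = 2 D \left(59 + D\right)$ ($A{\left(D \right)} = \left(59 + D\right) 2 D = 2 D \left(59 + D\right)$)
$n - A{\left(q{\left(-2 \right)} \right)} = 1280 - 2 \cdot \frac{1}{6} \left(59 + \frac{1}{6}\right) = 1280 - 2 \cdot \frac{1}{6} \cdot \frac{355}{6} = 1280 - \frac{355}{18} = \frac{22685}{18}$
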